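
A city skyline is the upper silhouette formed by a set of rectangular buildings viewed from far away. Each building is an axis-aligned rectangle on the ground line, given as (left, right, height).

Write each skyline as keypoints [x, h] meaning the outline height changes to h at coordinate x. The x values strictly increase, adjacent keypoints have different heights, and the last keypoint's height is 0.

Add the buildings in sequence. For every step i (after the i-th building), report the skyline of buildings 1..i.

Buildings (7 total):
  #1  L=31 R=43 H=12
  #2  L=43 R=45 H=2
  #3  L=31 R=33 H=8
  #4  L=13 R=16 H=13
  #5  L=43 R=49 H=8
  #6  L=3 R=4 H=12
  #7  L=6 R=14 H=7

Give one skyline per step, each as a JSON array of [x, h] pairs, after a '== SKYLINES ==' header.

== SKYLINES ==
[[31,12],[43,0]]
[[31,12],[43,2],[45,0]]
[[31,12],[43,2],[45,0]]
[[13,13],[16,0],[31,12],[43,2],[45,0]]
[[13,13],[16,0],[31,12],[43,8],[49,0]]
[[3,12],[4,0],[13,13],[16,0],[31,12],[43,8],[49,0]]
[[3,12],[4,0],[6,7],[13,13],[16,0],[31,12],[43,8],[49,0]]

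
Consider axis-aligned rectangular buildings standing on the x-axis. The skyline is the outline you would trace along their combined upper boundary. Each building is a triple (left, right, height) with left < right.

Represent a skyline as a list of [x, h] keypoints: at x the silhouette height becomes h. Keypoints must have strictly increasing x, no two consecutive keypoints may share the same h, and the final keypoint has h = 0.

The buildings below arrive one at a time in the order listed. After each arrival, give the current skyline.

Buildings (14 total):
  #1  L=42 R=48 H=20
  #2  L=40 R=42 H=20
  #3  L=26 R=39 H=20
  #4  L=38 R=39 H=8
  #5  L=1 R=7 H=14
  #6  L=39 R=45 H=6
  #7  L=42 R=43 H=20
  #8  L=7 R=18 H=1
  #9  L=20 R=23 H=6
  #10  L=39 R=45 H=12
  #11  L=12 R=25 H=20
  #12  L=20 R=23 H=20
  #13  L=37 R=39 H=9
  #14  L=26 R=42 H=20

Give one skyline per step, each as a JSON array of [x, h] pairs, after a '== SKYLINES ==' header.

== SKYLINES ==
[[42,20],[48,0]]
[[40,20],[48,0]]
[[26,20],[39,0],[40,20],[48,0]]
[[26,20],[39,0],[40,20],[48,0]]
[[1,14],[7,0],[26,20],[39,0],[40,20],[48,0]]
[[1,14],[7,0],[26,20],[39,6],[40,20],[48,0]]
[[1,14],[7,0],[26,20],[39,6],[40,20],[48,0]]
[[1,14],[7,1],[18,0],[26,20],[39,6],[40,20],[48,0]]
[[1,14],[7,1],[18,0],[20,6],[23,0],[26,20],[39,6],[40,20],[48,0]]
[[1,14],[7,1],[18,0],[20,6],[23,0],[26,20],[39,12],[40,20],[48,0]]
[[1,14],[7,1],[12,20],[25,0],[26,20],[39,12],[40,20],[48,0]]
[[1,14],[7,1],[12,20],[25,0],[26,20],[39,12],[40,20],[48,0]]
[[1,14],[7,1],[12,20],[25,0],[26,20],[39,12],[40,20],[48,0]]
[[1,14],[7,1],[12,20],[25,0],[26,20],[48,0]]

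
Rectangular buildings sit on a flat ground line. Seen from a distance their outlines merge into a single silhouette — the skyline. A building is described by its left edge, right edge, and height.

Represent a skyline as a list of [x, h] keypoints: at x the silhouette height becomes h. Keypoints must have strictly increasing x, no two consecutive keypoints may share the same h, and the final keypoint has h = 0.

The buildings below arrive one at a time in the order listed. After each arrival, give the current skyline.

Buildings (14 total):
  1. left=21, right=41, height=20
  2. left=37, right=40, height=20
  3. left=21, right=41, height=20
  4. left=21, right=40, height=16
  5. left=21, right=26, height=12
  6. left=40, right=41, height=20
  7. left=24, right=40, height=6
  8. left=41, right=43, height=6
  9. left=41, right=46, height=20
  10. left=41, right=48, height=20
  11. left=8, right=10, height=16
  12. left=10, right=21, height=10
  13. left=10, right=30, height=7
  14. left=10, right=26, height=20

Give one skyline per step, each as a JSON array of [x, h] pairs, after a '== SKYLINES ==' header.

== SKYLINES ==
[[21,20],[41,0]]
[[21,20],[41,0]]
[[21,20],[41,0]]
[[21,20],[41,0]]
[[21,20],[41,0]]
[[21,20],[41,0]]
[[21,20],[41,0]]
[[21,20],[41,6],[43,0]]
[[21,20],[46,0]]
[[21,20],[48,0]]
[[8,16],[10,0],[21,20],[48,0]]
[[8,16],[10,10],[21,20],[48,0]]
[[8,16],[10,10],[21,20],[48,0]]
[[8,16],[10,20],[48,0]]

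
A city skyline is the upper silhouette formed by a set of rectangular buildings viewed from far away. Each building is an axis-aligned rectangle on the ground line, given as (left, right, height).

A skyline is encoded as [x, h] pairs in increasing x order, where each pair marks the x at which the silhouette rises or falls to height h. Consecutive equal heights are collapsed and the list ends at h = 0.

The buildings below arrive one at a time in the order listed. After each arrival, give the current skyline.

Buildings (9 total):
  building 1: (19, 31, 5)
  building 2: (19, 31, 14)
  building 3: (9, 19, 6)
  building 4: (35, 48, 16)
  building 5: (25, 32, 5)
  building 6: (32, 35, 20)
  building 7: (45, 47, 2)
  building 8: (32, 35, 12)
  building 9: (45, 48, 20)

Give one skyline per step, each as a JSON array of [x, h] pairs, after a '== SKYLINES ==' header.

== SKYLINES ==
[[19,5],[31,0]]
[[19,14],[31,0]]
[[9,6],[19,14],[31,0]]
[[9,6],[19,14],[31,0],[35,16],[48,0]]
[[9,6],[19,14],[31,5],[32,0],[35,16],[48,0]]
[[9,6],[19,14],[31,5],[32,20],[35,16],[48,0]]
[[9,6],[19,14],[31,5],[32,20],[35,16],[48,0]]
[[9,6],[19,14],[31,5],[32,20],[35,16],[48,0]]
[[9,6],[19,14],[31,5],[32,20],[35,16],[45,20],[48,0]]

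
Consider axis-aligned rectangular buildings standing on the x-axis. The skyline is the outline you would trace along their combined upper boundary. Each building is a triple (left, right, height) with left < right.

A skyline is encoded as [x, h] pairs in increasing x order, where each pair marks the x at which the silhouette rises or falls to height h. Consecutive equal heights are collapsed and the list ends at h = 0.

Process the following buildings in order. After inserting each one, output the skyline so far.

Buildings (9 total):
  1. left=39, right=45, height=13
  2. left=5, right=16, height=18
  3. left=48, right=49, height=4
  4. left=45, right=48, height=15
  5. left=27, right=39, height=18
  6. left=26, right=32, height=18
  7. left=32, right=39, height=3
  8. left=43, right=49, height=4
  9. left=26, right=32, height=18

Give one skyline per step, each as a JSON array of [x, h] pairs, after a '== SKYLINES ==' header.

== SKYLINES ==
[[39,13],[45,0]]
[[5,18],[16,0],[39,13],[45,0]]
[[5,18],[16,0],[39,13],[45,0],[48,4],[49,0]]
[[5,18],[16,0],[39,13],[45,15],[48,4],[49,0]]
[[5,18],[16,0],[27,18],[39,13],[45,15],[48,4],[49,0]]
[[5,18],[16,0],[26,18],[39,13],[45,15],[48,4],[49,0]]
[[5,18],[16,0],[26,18],[39,13],[45,15],[48,4],[49,0]]
[[5,18],[16,0],[26,18],[39,13],[45,15],[48,4],[49,0]]
[[5,18],[16,0],[26,18],[39,13],[45,15],[48,4],[49,0]]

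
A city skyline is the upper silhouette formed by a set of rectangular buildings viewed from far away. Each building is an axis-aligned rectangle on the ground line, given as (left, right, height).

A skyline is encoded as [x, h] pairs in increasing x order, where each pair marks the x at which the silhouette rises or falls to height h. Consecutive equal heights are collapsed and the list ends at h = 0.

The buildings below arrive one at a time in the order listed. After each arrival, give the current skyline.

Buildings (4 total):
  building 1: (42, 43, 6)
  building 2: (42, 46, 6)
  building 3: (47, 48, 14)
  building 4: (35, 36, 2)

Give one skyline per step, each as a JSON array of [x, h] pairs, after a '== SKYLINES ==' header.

== SKYLINES ==
[[42,6],[43,0]]
[[42,6],[46,0]]
[[42,6],[46,0],[47,14],[48,0]]
[[35,2],[36,0],[42,6],[46,0],[47,14],[48,0]]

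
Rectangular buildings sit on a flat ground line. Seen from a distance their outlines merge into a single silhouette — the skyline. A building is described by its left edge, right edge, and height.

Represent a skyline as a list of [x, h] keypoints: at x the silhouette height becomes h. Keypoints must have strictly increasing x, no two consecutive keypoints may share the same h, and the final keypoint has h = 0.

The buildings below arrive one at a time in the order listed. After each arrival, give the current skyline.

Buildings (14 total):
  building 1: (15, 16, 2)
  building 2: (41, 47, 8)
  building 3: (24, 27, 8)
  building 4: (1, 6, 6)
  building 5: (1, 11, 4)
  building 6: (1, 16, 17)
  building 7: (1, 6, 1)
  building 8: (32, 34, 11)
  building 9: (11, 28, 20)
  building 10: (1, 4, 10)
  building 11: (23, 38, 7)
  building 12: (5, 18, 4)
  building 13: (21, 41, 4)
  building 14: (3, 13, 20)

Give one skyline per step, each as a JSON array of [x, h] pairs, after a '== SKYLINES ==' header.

== SKYLINES ==
[[15,2],[16,0]]
[[15,2],[16,0],[41,8],[47,0]]
[[15,2],[16,0],[24,8],[27,0],[41,8],[47,0]]
[[1,6],[6,0],[15,2],[16,0],[24,8],[27,0],[41,8],[47,0]]
[[1,6],[6,4],[11,0],[15,2],[16,0],[24,8],[27,0],[41,8],[47,0]]
[[1,17],[16,0],[24,8],[27,0],[41,8],[47,0]]
[[1,17],[16,0],[24,8],[27,0],[41,8],[47,0]]
[[1,17],[16,0],[24,8],[27,0],[32,11],[34,0],[41,8],[47,0]]
[[1,17],[11,20],[28,0],[32,11],[34,0],[41,8],[47,0]]
[[1,17],[11,20],[28,0],[32,11],[34,0],[41,8],[47,0]]
[[1,17],[11,20],[28,7],[32,11],[34,7],[38,0],[41,8],[47,0]]
[[1,17],[11,20],[28,7],[32,11],[34,7],[38,0],[41,8],[47,0]]
[[1,17],[11,20],[28,7],[32,11],[34,7],[38,4],[41,8],[47,0]]
[[1,17],[3,20],[28,7],[32,11],[34,7],[38,4],[41,8],[47,0]]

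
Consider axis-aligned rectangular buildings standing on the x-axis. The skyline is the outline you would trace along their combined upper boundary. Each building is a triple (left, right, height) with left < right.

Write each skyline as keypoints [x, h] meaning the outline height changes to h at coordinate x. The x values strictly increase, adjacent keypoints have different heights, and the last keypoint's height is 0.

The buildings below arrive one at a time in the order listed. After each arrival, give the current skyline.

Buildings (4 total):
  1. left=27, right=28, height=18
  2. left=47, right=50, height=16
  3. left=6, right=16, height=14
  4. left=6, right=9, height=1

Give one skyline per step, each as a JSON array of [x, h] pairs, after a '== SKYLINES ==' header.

== SKYLINES ==
[[27,18],[28,0]]
[[27,18],[28,0],[47,16],[50,0]]
[[6,14],[16,0],[27,18],[28,0],[47,16],[50,0]]
[[6,14],[16,0],[27,18],[28,0],[47,16],[50,0]]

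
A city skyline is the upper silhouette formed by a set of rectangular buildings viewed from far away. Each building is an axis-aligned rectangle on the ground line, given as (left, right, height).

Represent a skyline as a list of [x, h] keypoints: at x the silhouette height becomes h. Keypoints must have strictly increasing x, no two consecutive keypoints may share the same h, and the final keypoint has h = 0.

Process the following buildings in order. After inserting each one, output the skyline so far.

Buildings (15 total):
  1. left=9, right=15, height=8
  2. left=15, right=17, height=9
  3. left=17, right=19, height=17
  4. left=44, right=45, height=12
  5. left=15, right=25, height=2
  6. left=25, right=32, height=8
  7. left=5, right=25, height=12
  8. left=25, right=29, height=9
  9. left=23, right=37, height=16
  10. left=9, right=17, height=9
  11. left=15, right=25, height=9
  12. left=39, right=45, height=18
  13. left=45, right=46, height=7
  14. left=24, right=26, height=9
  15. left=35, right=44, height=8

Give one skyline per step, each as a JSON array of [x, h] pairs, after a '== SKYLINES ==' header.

== SKYLINES ==
[[9,8],[15,0]]
[[9,8],[15,9],[17,0]]
[[9,8],[15,9],[17,17],[19,0]]
[[9,8],[15,9],[17,17],[19,0],[44,12],[45,0]]
[[9,8],[15,9],[17,17],[19,2],[25,0],[44,12],[45,0]]
[[9,8],[15,9],[17,17],[19,2],[25,8],[32,0],[44,12],[45,0]]
[[5,12],[17,17],[19,12],[25,8],[32,0],[44,12],[45,0]]
[[5,12],[17,17],[19,12],[25,9],[29,8],[32,0],[44,12],[45,0]]
[[5,12],[17,17],[19,12],[23,16],[37,0],[44,12],[45,0]]
[[5,12],[17,17],[19,12],[23,16],[37,0],[44,12],[45,0]]
[[5,12],[17,17],[19,12],[23,16],[37,0],[44,12],[45,0]]
[[5,12],[17,17],[19,12],[23,16],[37,0],[39,18],[45,0]]
[[5,12],[17,17],[19,12],[23,16],[37,0],[39,18],[45,7],[46,0]]
[[5,12],[17,17],[19,12],[23,16],[37,0],[39,18],[45,7],[46,0]]
[[5,12],[17,17],[19,12],[23,16],[37,8],[39,18],[45,7],[46,0]]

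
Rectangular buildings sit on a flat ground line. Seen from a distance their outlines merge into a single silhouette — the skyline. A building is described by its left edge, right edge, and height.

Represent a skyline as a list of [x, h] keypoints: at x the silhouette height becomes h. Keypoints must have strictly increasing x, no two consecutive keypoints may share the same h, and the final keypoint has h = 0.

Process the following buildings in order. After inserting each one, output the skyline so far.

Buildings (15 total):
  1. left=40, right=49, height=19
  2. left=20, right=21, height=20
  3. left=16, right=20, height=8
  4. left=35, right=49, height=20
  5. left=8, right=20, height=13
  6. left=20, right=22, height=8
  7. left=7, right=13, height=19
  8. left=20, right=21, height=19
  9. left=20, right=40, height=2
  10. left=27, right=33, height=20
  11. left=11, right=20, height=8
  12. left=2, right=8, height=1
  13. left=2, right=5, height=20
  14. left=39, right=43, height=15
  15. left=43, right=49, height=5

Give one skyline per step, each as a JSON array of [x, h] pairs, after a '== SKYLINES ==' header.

== SKYLINES ==
[[40,19],[49,0]]
[[20,20],[21,0],[40,19],[49,0]]
[[16,8],[20,20],[21,0],[40,19],[49,0]]
[[16,8],[20,20],[21,0],[35,20],[49,0]]
[[8,13],[20,20],[21,0],[35,20],[49,0]]
[[8,13],[20,20],[21,8],[22,0],[35,20],[49,0]]
[[7,19],[13,13],[20,20],[21,8],[22,0],[35,20],[49,0]]
[[7,19],[13,13],[20,20],[21,8],[22,0],[35,20],[49,0]]
[[7,19],[13,13],[20,20],[21,8],[22,2],[35,20],[49,0]]
[[7,19],[13,13],[20,20],[21,8],[22,2],[27,20],[33,2],[35,20],[49,0]]
[[7,19],[13,13],[20,20],[21,8],[22,2],[27,20],[33,2],[35,20],[49,0]]
[[2,1],[7,19],[13,13],[20,20],[21,8],[22,2],[27,20],[33,2],[35,20],[49,0]]
[[2,20],[5,1],[7,19],[13,13],[20,20],[21,8],[22,2],[27,20],[33,2],[35,20],[49,0]]
[[2,20],[5,1],[7,19],[13,13],[20,20],[21,8],[22,2],[27,20],[33,2],[35,20],[49,0]]
[[2,20],[5,1],[7,19],[13,13],[20,20],[21,8],[22,2],[27,20],[33,2],[35,20],[49,0]]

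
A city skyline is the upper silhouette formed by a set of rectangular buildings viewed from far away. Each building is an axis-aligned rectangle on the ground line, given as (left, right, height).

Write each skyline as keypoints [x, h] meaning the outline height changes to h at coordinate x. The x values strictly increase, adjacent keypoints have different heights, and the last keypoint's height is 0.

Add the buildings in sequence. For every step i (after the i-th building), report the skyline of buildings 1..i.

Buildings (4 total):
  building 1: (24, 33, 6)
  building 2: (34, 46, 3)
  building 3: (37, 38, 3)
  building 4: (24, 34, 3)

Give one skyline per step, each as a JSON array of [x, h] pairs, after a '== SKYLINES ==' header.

== SKYLINES ==
[[24,6],[33,0]]
[[24,6],[33,0],[34,3],[46,0]]
[[24,6],[33,0],[34,3],[46,0]]
[[24,6],[33,3],[46,0]]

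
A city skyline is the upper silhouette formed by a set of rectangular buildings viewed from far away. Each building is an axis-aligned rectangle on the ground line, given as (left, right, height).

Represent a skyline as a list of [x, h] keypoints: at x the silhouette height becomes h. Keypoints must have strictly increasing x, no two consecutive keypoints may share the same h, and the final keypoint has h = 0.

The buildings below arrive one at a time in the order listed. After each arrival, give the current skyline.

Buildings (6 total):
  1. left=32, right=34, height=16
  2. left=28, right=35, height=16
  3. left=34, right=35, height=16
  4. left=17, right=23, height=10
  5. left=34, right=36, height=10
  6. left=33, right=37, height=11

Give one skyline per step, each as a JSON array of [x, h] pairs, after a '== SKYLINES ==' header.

== SKYLINES ==
[[32,16],[34,0]]
[[28,16],[35,0]]
[[28,16],[35,0]]
[[17,10],[23,0],[28,16],[35,0]]
[[17,10],[23,0],[28,16],[35,10],[36,0]]
[[17,10],[23,0],[28,16],[35,11],[37,0]]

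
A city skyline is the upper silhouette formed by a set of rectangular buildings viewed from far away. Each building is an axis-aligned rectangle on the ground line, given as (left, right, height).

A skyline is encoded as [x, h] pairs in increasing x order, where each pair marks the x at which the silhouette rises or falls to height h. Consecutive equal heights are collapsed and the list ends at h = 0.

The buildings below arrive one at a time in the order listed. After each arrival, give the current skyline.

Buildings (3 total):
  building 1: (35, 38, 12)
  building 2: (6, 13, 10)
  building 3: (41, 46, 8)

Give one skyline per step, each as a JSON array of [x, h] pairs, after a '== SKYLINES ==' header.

== SKYLINES ==
[[35,12],[38,0]]
[[6,10],[13,0],[35,12],[38,0]]
[[6,10],[13,0],[35,12],[38,0],[41,8],[46,0]]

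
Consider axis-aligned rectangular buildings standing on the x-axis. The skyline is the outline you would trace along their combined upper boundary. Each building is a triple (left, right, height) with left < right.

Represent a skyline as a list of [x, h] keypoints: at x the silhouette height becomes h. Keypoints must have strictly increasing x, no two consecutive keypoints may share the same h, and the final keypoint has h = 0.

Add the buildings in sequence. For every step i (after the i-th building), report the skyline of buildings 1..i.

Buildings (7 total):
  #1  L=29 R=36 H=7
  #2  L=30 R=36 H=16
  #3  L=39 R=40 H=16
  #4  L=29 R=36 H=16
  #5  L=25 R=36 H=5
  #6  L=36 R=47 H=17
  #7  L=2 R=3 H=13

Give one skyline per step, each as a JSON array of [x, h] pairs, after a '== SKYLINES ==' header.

== SKYLINES ==
[[29,7],[36,0]]
[[29,7],[30,16],[36,0]]
[[29,7],[30,16],[36,0],[39,16],[40,0]]
[[29,16],[36,0],[39,16],[40,0]]
[[25,5],[29,16],[36,0],[39,16],[40,0]]
[[25,5],[29,16],[36,17],[47,0]]
[[2,13],[3,0],[25,5],[29,16],[36,17],[47,0]]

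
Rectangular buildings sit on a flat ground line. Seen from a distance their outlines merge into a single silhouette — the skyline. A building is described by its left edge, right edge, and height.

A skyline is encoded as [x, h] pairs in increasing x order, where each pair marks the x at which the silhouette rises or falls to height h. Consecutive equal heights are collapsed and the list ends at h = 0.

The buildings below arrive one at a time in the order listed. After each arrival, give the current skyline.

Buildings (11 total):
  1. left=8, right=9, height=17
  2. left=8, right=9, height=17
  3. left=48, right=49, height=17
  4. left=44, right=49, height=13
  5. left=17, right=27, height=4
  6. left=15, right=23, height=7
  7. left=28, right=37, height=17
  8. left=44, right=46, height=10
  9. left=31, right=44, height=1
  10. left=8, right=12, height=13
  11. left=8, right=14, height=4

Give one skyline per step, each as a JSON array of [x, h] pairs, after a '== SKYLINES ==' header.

== SKYLINES ==
[[8,17],[9,0]]
[[8,17],[9,0]]
[[8,17],[9,0],[48,17],[49,0]]
[[8,17],[9,0],[44,13],[48,17],[49,0]]
[[8,17],[9,0],[17,4],[27,0],[44,13],[48,17],[49,0]]
[[8,17],[9,0],[15,7],[23,4],[27,0],[44,13],[48,17],[49,0]]
[[8,17],[9,0],[15,7],[23,4],[27,0],[28,17],[37,0],[44,13],[48,17],[49,0]]
[[8,17],[9,0],[15,7],[23,4],[27,0],[28,17],[37,0],[44,13],[48,17],[49,0]]
[[8,17],[9,0],[15,7],[23,4],[27,0],[28,17],[37,1],[44,13],[48,17],[49,0]]
[[8,17],[9,13],[12,0],[15,7],[23,4],[27,0],[28,17],[37,1],[44,13],[48,17],[49,0]]
[[8,17],[9,13],[12,4],[14,0],[15,7],[23,4],[27,0],[28,17],[37,1],[44,13],[48,17],[49,0]]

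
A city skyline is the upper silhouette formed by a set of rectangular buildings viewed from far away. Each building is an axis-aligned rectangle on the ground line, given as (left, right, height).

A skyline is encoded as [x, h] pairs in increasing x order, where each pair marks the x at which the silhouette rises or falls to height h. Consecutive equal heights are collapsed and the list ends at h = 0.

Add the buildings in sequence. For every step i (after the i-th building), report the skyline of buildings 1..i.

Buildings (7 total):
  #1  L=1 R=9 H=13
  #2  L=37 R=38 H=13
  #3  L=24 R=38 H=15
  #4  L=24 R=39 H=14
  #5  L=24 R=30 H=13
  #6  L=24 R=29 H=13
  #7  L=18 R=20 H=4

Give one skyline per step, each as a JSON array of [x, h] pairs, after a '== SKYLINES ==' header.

== SKYLINES ==
[[1,13],[9,0]]
[[1,13],[9,0],[37,13],[38,0]]
[[1,13],[9,0],[24,15],[38,0]]
[[1,13],[9,0],[24,15],[38,14],[39,0]]
[[1,13],[9,0],[24,15],[38,14],[39,0]]
[[1,13],[9,0],[24,15],[38,14],[39,0]]
[[1,13],[9,0],[18,4],[20,0],[24,15],[38,14],[39,0]]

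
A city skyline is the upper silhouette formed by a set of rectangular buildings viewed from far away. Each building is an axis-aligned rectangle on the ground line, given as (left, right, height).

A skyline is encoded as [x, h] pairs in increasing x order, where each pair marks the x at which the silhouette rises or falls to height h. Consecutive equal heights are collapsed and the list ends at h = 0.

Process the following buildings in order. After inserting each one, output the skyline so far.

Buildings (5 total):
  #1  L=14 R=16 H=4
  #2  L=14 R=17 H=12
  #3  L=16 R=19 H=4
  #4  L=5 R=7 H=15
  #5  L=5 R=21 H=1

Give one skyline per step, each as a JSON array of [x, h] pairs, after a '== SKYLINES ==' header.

== SKYLINES ==
[[14,4],[16,0]]
[[14,12],[17,0]]
[[14,12],[17,4],[19,0]]
[[5,15],[7,0],[14,12],[17,4],[19,0]]
[[5,15],[7,1],[14,12],[17,4],[19,1],[21,0]]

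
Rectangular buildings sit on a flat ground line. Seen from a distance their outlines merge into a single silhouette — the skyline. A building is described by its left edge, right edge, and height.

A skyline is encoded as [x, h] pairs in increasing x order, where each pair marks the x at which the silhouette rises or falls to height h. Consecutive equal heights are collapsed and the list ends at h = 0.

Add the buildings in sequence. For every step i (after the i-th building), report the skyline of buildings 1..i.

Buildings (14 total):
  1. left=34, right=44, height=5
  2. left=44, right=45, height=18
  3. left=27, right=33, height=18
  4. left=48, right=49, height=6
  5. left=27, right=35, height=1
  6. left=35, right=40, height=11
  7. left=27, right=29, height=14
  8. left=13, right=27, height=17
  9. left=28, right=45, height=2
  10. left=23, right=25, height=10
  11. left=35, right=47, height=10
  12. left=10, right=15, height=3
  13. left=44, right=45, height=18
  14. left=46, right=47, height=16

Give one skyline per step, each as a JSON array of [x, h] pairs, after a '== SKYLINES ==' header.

== SKYLINES ==
[[34,5],[44,0]]
[[34,5],[44,18],[45,0]]
[[27,18],[33,0],[34,5],[44,18],[45,0]]
[[27,18],[33,0],[34,5],[44,18],[45,0],[48,6],[49,0]]
[[27,18],[33,1],[34,5],[44,18],[45,0],[48,6],[49,0]]
[[27,18],[33,1],[34,5],[35,11],[40,5],[44,18],[45,0],[48,6],[49,0]]
[[27,18],[33,1],[34,5],[35,11],[40,5],[44,18],[45,0],[48,6],[49,0]]
[[13,17],[27,18],[33,1],[34,5],[35,11],[40,5],[44,18],[45,0],[48,6],[49,0]]
[[13,17],[27,18],[33,2],[34,5],[35,11],[40,5],[44,18],[45,0],[48,6],[49,0]]
[[13,17],[27,18],[33,2],[34,5],[35,11],[40,5],[44,18],[45,0],[48,6],[49,0]]
[[13,17],[27,18],[33,2],[34,5],[35,11],[40,10],[44,18],[45,10],[47,0],[48,6],[49,0]]
[[10,3],[13,17],[27,18],[33,2],[34,5],[35,11],[40,10],[44,18],[45,10],[47,0],[48,6],[49,0]]
[[10,3],[13,17],[27,18],[33,2],[34,5],[35,11],[40,10],[44,18],[45,10],[47,0],[48,6],[49,0]]
[[10,3],[13,17],[27,18],[33,2],[34,5],[35,11],[40,10],[44,18],[45,10],[46,16],[47,0],[48,6],[49,0]]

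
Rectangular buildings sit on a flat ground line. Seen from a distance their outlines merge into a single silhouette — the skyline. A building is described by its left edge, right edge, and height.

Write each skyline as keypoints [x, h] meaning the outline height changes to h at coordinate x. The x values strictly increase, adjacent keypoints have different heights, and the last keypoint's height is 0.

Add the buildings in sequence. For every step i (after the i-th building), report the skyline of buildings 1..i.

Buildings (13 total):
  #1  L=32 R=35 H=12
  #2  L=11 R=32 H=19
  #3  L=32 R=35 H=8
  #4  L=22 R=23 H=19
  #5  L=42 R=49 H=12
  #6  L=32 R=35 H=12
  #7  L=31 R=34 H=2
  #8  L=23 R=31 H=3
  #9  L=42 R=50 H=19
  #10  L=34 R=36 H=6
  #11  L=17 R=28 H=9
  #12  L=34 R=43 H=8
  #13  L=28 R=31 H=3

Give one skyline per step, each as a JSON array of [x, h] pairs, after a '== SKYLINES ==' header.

== SKYLINES ==
[[32,12],[35,0]]
[[11,19],[32,12],[35,0]]
[[11,19],[32,12],[35,0]]
[[11,19],[32,12],[35,0]]
[[11,19],[32,12],[35,0],[42,12],[49,0]]
[[11,19],[32,12],[35,0],[42,12],[49,0]]
[[11,19],[32,12],[35,0],[42,12],[49,0]]
[[11,19],[32,12],[35,0],[42,12],[49,0]]
[[11,19],[32,12],[35,0],[42,19],[50,0]]
[[11,19],[32,12],[35,6],[36,0],[42,19],[50,0]]
[[11,19],[32,12],[35,6],[36,0],[42,19],[50,0]]
[[11,19],[32,12],[35,8],[42,19],[50,0]]
[[11,19],[32,12],[35,8],[42,19],[50,0]]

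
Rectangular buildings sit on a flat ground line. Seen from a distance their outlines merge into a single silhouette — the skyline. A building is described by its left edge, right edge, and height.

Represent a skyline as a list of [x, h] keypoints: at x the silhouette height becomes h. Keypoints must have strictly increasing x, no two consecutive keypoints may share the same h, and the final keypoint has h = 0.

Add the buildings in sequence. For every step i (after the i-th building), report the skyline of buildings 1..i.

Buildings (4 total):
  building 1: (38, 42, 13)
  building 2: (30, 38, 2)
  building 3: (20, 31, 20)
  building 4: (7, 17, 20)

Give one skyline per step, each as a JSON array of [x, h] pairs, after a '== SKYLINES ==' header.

== SKYLINES ==
[[38,13],[42,0]]
[[30,2],[38,13],[42,0]]
[[20,20],[31,2],[38,13],[42,0]]
[[7,20],[17,0],[20,20],[31,2],[38,13],[42,0]]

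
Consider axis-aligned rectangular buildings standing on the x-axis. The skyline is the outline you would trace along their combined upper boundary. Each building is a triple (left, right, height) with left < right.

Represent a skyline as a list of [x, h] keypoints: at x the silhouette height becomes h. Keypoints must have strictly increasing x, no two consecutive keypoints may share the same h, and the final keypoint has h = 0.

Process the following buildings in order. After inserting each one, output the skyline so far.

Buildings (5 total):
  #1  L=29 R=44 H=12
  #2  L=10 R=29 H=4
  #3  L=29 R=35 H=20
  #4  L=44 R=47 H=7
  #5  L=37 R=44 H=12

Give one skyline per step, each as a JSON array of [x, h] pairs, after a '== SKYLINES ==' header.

== SKYLINES ==
[[29,12],[44,0]]
[[10,4],[29,12],[44,0]]
[[10,4],[29,20],[35,12],[44,0]]
[[10,4],[29,20],[35,12],[44,7],[47,0]]
[[10,4],[29,20],[35,12],[44,7],[47,0]]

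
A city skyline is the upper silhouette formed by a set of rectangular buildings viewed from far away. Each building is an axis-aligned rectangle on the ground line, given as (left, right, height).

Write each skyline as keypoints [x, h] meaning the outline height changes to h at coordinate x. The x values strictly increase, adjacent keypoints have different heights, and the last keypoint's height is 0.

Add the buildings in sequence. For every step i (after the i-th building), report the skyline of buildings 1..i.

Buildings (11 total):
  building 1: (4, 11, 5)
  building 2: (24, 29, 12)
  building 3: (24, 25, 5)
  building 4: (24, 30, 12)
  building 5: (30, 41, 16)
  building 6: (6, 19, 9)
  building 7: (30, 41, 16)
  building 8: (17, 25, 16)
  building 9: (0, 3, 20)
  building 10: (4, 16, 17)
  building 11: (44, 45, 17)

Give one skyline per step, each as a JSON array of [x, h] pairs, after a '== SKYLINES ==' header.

== SKYLINES ==
[[4,5],[11,0]]
[[4,5],[11,0],[24,12],[29,0]]
[[4,5],[11,0],[24,12],[29,0]]
[[4,5],[11,0],[24,12],[30,0]]
[[4,5],[11,0],[24,12],[30,16],[41,0]]
[[4,5],[6,9],[19,0],[24,12],[30,16],[41,0]]
[[4,5],[6,9],[19,0],[24,12],[30,16],[41,0]]
[[4,5],[6,9],[17,16],[25,12],[30,16],[41,0]]
[[0,20],[3,0],[4,5],[6,9],[17,16],[25,12],[30,16],[41,0]]
[[0,20],[3,0],[4,17],[16,9],[17,16],[25,12],[30,16],[41,0]]
[[0,20],[3,0],[4,17],[16,9],[17,16],[25,12],[30,16],[41,0],[44,17],[45,0]]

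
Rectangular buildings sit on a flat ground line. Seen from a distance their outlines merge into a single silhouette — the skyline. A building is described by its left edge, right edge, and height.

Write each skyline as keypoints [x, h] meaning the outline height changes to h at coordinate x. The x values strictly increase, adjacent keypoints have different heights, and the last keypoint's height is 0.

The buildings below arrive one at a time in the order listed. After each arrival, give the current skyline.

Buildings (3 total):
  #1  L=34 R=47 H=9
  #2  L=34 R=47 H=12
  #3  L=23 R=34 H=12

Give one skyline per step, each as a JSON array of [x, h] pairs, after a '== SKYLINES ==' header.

== SKYLINES ==
[[34,9],[47,0]]
[[34,12],[47,0]]
[[23,12],[47,0]]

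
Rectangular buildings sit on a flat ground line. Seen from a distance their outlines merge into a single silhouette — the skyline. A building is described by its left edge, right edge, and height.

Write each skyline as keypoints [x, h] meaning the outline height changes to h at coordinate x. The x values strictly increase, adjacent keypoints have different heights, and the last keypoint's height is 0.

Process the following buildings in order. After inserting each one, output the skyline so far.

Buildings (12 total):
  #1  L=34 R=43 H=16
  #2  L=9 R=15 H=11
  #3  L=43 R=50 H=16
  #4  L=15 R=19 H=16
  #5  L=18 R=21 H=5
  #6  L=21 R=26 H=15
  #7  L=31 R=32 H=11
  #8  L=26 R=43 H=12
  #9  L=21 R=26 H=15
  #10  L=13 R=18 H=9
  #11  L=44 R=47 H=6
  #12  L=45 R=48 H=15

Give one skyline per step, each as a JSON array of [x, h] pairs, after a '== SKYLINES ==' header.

== SKYLINES ==
[[34,16],[43,0]]
[[9,11],[15,0],[34,16],[43,0]]
[[9,11],[15,0],[34,16],[50,0]]
[[9,11],[15,16],[19,0],[34,16],[50,0]]
[[9,11],[15,16],[19,5],[21,0],[34,16],[50,0]]
[[9,11],[15,16],[19,5],[21,15],[26,0],[34,16],[50,0]]
[[9,11],[15,16],[19,5],[21,15],[26,0],[31,11],[32,0],[34,16],[50,0]]
[[9,11],[15,16],[19,5],[21,15],[26,12],[34,16],[50,0]]
[[9,11],[15,16],[19,5],[21,15],[26,12],[34,16],[50,0]]
[[9,11],[15,16],[19,5],[21,15],[26,12],[34,16],[50,0]]
[[9,11],[15,16],[19,5],[21,15],[26,12],[34,16],[50,0]]
[[9,11],[15,16],[19,5],[21,15],[26,12],[34,16],[50,0]]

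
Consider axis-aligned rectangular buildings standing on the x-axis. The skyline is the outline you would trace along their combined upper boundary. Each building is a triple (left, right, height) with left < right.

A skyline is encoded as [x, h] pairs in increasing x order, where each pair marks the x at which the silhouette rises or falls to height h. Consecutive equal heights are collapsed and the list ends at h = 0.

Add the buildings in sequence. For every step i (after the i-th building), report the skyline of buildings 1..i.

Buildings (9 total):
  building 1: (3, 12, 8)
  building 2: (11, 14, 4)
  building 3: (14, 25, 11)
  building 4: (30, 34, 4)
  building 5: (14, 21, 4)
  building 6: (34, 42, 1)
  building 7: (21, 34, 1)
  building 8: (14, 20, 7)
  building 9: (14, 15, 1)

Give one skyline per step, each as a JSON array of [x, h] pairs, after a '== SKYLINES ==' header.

== SKYLINES ==
[[3,8],[12,0]]
[[3,8],[12,4],[14,0]]
[[3,8],[12,4],[14,11],[25,0]]
[[3,8],[12,4],[14,11],[25,0],[30,4],[34,0]]
[[3,8],[12,4],[14,11],[25,0],[30,4],[34,0]]
[[3,8],[12,4],[14,11],[25,0],[30,4],[34,1],[42,0]]
[[3,8],[12,4],[14,11],[25,1],[30,4],[34,1],[42,0]]
[[3,8],[12,4],[14,11],[25,1],[30,4],[34,1],[42,0]]
[[3,8],[12,4],[14,11],[25,1],[30,4],[34,1],[42,0]]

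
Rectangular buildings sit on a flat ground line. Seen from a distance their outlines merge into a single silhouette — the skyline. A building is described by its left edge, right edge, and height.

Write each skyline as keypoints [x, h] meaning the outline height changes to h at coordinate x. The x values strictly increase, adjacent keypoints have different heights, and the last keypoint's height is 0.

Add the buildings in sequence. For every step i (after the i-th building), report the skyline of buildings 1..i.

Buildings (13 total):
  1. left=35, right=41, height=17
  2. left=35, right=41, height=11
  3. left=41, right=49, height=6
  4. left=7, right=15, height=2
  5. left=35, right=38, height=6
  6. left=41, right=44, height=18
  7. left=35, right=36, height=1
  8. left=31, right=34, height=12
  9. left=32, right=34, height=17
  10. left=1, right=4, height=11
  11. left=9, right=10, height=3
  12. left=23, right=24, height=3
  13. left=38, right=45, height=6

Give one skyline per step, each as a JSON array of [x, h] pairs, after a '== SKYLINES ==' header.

== SKYLINES ==
[[35,17],[41,0]]
[[35,17],[41,0]]
[[35,17],[41,6],[49,0]]
[[7,2],[15,0],[35,17],[41,6],[49,0]]
[[7,2],[15,0],[35,17],[41,6],[49,0]]
[[7,2],[15,0],[35,17],[41,18],[44,6],[49,0]]
[[7,2],[15,0],[35,17],[41,18],[44,6],[49,0]]
[[7,2],[15,0],[31,12],[34,0],[35,17],[41,18],[44,6],[49,0]]
[[7,2],[15,0],[31,12],[32,17],[34,0],[35,17],[41,18],[44,6],[49,0]]
[[1,11],[4,0],[7,2],[15,0],[31,12],[32,17],[34,0],[35,17],[41,18],[44,6],[49,0]]
[[1,11],[4,0],[7,2],[9,3],[10,2],[15,0],[31,12],[32,17],[34,0],[35,17],[41,18],[44,6],[49,0]]
[[1,11],[4,0],[7,2],[9,3],[10,2],[15,0],[23,3],[24,0],[31,12],[32,17],[34,0],[35,17],[41,18],[44,6],[49,0]]
[[1,11],[4,0],[7,2],[9,3],[10,2],[15,0],[23,3],[24,0],[31,12],[32,17],[34,0],[35,17],[41,18],[44,6],[49,0]]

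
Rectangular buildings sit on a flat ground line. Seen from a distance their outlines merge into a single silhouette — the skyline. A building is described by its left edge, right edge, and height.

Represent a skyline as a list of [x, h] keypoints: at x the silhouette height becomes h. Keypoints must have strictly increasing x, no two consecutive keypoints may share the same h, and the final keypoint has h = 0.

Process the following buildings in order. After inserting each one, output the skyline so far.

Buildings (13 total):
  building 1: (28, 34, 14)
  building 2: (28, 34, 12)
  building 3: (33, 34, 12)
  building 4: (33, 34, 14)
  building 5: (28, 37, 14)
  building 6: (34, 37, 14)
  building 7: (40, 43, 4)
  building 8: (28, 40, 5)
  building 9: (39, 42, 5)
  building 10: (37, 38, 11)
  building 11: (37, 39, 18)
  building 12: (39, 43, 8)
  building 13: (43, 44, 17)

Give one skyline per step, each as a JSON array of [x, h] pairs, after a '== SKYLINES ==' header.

== SKYLINES ==
[[28,14],[34,0]]
[[28,14],[34,0]]
[[28,14],[34,0]]
[[28,14],[34,0]]
[[28,14],[37,0]]
[[28,14],[37,0]]
[[28,14],[37,0],[40,4],[43,0]]
[[28,14],[37,5],[40,4],[43,0]]
[[28,14],[37,5],[42,4],[43,0]]
[[28,14],[37,11],[38,5],[42,4],[43,0]]
[[28,14],[37,18],[39,5],[42,4],[43,0]]
[[28,14],[37,18],[39,8],[43,0]]
[[28,14],[37,18],[39,8],[43,17],[44,0]]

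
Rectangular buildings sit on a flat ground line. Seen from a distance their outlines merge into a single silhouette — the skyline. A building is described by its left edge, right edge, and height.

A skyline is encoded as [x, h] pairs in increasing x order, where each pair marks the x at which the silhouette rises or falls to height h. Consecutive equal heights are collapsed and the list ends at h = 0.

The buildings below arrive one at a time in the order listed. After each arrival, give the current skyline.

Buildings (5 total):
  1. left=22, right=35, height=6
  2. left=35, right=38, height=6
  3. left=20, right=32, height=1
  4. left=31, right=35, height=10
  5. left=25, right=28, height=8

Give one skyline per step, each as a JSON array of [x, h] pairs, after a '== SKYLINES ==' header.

== SKYLINES ==
[[22,6],[35,0]]
[[22,6],[38,0]]
[[20,1],[22,6],[38,0]]
[[20,1],[22,6],[31,10],[35,6],[38,0]]
[[20,1],[22,6],[25,8],[28,6],[31,10],[35,6],[38,0]]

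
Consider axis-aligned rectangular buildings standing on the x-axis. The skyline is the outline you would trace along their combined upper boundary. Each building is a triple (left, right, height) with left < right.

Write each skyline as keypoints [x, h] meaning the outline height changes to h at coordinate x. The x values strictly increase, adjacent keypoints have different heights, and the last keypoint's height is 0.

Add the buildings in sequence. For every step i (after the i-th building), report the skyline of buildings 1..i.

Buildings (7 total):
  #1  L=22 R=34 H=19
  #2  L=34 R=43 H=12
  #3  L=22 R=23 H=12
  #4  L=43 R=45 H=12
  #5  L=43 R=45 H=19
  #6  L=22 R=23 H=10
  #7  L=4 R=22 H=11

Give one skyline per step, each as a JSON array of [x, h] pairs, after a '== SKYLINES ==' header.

== SKYLINES ==
[[22,19],[34,0]]
[[22,19],[34,12],[43,0]]
[[22,19],[34,12],[43,0]]
[[22,19],[34,12],[45,0]]
[[22,19],[34,12],[43,19],[45,0]]
[[22,19],[34,12],[43,19],[45,0]]
[[4,11],[22,19],[34,12],[43,19],[45,0]]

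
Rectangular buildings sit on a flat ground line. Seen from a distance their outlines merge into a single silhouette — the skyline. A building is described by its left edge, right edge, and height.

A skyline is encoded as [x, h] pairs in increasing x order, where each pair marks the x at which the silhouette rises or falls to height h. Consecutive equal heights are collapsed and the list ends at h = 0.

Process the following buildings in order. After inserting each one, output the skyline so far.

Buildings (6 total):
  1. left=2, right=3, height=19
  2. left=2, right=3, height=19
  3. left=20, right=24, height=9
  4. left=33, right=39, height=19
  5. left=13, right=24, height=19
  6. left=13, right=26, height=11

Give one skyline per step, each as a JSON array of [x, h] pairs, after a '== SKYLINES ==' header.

== SKYLINES ==
[[2,19],[3,0]]
[[2,19],[3,0]]
[[2,19],[3,0],[20,9],[24,0]]
[[2,19],[3,0],[20,9],[24,0],[33,19],[39,0]]
[[2,19],[3,0],[13,19],[24,0],[33,19],[39,0]]
[[2,19],[3,0],[13,19],[24,11],[26,0],[33,19],[39,0]]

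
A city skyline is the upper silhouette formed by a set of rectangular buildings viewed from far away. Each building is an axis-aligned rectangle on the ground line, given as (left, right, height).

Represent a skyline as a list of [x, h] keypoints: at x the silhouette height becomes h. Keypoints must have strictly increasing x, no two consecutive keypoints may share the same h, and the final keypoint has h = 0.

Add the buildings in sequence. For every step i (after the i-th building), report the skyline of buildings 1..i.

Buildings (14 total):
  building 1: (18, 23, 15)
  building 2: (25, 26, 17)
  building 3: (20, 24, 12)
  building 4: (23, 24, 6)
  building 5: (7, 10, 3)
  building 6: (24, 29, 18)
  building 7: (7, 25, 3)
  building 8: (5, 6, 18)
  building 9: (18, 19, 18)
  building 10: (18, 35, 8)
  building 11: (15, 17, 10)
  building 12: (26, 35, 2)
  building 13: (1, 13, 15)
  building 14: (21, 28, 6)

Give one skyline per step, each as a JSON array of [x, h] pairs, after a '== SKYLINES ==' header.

== SKYLINES ==
[[18,15],[23,0]]
[[18,15],[23,0],[25,17],[26,0]]
[[18,15],[23,12],[24,0],[25,17],[26,0]]
[[18,15],[23,12],[24,0],[25,17],[26,0]]
[[7,3],[10,0],[18,15],[23,12],[24,0],[25,17],[26,0]]
[[7,3],[10,0],[18,15],[23,12],[24,18],[29,0]]
[[7,3],[18,15],[23,12],[24,18],[29,0]]
[[5,18],[6,0],[7,3],[18,15],[23,12],[24,18],[29,0]]
[[5,18],[6,0],[7,3],[18,18],[19,15],[23,12],[24,18],[29,0]]
[[5,18],[6,0],[7,3],[18,18],[19,15],[23,12],[24,18],[29,8],[35,0]]
[[5,18],[6,0],[7,3],[15,10],[17,3],[18,18],[19,15],[23,12],[24,18],[29,8],[35,0]]
[[5,18],[6,0],[7,3],[15,10],[17,3],[18,18],[19,15],[23,12],[24,18],[29,8],[35,0]]
[[1,15],[5,18],[6,15],[13,3],[15,10],[17,3],[18,18],[19,15],[23,12],[24,18],[29,8],[35,0]]
[[1,15],[5,18],[6,15],[13,3],[15,10],[17,3],[18,18],[19,15],[23,12],[24,18],[29,8],[35,0]]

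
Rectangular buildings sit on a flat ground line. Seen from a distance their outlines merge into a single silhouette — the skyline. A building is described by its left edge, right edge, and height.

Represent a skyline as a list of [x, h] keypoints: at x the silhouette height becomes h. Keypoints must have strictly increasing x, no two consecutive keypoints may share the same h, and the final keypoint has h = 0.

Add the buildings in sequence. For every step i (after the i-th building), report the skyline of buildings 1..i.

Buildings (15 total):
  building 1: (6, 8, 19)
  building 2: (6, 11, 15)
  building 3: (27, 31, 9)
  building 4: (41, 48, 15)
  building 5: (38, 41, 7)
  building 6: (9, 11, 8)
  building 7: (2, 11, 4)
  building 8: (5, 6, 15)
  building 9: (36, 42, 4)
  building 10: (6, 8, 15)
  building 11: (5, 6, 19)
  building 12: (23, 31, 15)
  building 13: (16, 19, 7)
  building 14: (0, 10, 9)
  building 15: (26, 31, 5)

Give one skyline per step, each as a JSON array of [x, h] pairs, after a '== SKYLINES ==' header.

== SKYLINES ==
[[6,19],[8,0]]
[[6,19],[8,15],[11,0]]
[[6,19],[8,15],[11,0],[27,9],[31,0]]
[[6,19],[8,15],[11,0],[27,9],[31,0],[41,15],[48,0]]
[[6,19],[8,15],[11,0],[27,9],[31,0],[38,7],[41,15],[48,0]]
[[6,19],[8,15],[11,0],[27,9],[31,0],[38,7],[41,15],[48,0]]
[[2,4],[6,19],[8,15],[11,0],[27,9],[31,0],[38,7],[41,15],[48,0]]
[[2,4],[5,15],[6,19],[8,15],[11,0],[27,9],[31,0],[38,7],[41,15],[48,0]]
[[2,4],[5,15],[6,19],[8,15],[11,0],[27,9],[31,0],[36,4],[38,7],[41,15],[48,0]]
[[2,4],[5,15],[6,19],[8,15],[11,0],[27,9],[31,0],[36,4],[38,7],[41,15],[48,0]]
[[2,4],[5,19],[8,15],[11,0],[27,9],[31,0],[36,4],[38,7],[41,15],[48,0]]
[[2,4],[5,19],[8,15],[11,0],[23,15],[31,0],[36,4],[38,7],[41,15],[48,0]]
[[2,4],[5,19],[8,15],[11,0],[16,7],[19,0],[23,15],[31,0],[36,4],[38,7],[41,15],[48,0]]
[[0,9],[5,19],[8,15],[11,0],[16,7],[19,0],[23,15],[31,0],[36,4],[38,7],[41,15],[48,0]]
[[0,9],[5,19],[8,15],[11,0],[16,7],[19,0],[23,15],[31,0],[36,4],[38,7],[41,15],[48,0]]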